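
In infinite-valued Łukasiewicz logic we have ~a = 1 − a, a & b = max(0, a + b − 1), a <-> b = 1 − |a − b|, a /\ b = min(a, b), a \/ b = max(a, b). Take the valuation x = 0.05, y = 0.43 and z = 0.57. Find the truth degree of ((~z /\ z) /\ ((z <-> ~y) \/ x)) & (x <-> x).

~z = 1 − 0.57 = 0.43
~z /\ z = min(0.43, 0.57) = 0.43
~y = 1 − 0.43 = 0.57
z <-> ~y = 1 − |0.57 − 0.57| = 1 − 0.00 = 1.00
(z <-> ~y) \/ x = max(1.00, 0.05) = 1.00
(~z /\ z) /\ ((z <-> ~y) \/ x) = min(0.43, 1.00) = 0.43
x <-> x = 1 − |0.05 − 0.05| = 1 − 0.00 = 1.00
((~z /\ z) /\ ((z <-> ~y) \/ x)) & (x <-> x) = max(0, 0.43 + 1.00 − 1) = max(0, 0.43) = 0.43

0.43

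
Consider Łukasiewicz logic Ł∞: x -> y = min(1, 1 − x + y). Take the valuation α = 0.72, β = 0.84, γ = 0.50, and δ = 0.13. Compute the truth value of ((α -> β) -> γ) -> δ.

α -> β = min(1, 1 − 0.72 + 0.84) = min(1, 1.12) = 1.00
(α -> β) -> γ = min(1, 1 − 1.00 + 0.50) = min(1, 0.50) = 0.50
((α -> β) -> γ) -> δ = min(1, 1 − 0.50 + 0.13) = min(1, 0.63) = 0.63

0.63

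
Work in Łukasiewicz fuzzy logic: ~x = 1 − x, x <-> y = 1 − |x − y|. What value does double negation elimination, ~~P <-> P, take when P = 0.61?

1.00

~P = 1 − 0.61 = 0.39
~~P = 1 − 0.39 = 0.61
~~P <-> P = 1 − |0.61 − 0.61| = 1 − 0.00 = 1.00
(As expected: always 1 in Ł∞ since negation is involutive.)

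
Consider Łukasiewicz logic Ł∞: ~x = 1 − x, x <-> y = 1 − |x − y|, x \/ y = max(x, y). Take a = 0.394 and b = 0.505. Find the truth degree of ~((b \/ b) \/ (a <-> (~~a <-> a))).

b \/ b = max(0.505, 0.505) = 0.505
~a = 1 − 0.394 = 0.606
~~a = 1 − 0.606 = 0.394
~~a <-> a = 1 − |0.394 − 0.394| = 1 − 0.000 = 1.000
a <-> (~~a <-> a) = 1 − |0.394 − 1.000| = 1 − 0.606 = 0.394
(b \/ b) \/ (a <-> (~~a <-> a)) = max(0.505, 0.394) = 0.505
~((b \/ b) \/ (a <-> (~~a <-> a))) = 1 − 0.505 = 0.495

0.495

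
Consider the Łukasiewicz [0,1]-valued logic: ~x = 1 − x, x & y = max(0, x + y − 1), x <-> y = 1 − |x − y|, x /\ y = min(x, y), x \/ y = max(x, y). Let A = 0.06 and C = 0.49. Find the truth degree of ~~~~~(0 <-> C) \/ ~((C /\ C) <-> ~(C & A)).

0.51

0 <-> C = 1 − |0.00 − 0.49| = 1 − 0.49 = 0.51
~(0 <-> C) = 1 − 0.51 = 0.49
~~(0 <-> C) = 1 − 0.49 = 0.51
~~~(0 <-> C) = 1 − 0.51 = 0.49
~~~~(0 <-> C) = 1 − 0.49 = 0.51
~~~~~(0 <-> C) = 1 − 0.51 = 0.49
C /\ C = min(0.49, 0.49) = 0.49
C & A = max(0, 0.49 + 0.06 − 1) = max(0, -0.45) = 0.00
~(C & A) = 1 − 0.00 = 1.00
(C /\ C) <-> ~(C & A) = 1 − |0.49 − 1.00| = 1 − 0.51 = 0.49
~((C /\ C) <-> ~(C & A)) = 1 − 0.49 = 0.51
~~~~~(0 <-> C) \/ ~((C /\ C) <-> ~(C & A)) = max(0.49, 0.51) = 0.51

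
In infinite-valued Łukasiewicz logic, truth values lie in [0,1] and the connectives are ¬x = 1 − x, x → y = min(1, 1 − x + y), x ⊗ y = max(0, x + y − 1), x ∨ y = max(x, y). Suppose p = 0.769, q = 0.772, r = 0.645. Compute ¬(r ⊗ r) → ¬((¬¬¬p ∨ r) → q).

r ⊗ r = max(0, 0.645 + 0.645 − 1) = max(0, 0.290) = 0.290
¬(r ⊗ r) = 1 − 0.290 = 0.710
¬p = 1 − 0.769 = 0.231
¬¬p = 1 − 0.231 = 0.769
¬¬¬p = 1 − 0.769 = 0.231
¬¬¬p ∨ r = max(0.231, 0.645) = 0.645
(¬¬¬p ∨ r) → q = min(1, 1 − 0.645 + 0.772) = min(1, 1.127) = 1.000
¬((¬¬¬p ∨ r) → q) = 1 − 1.000 = 0.000
¬(r ⊗ r) → ¬((¬¬¬p ∨ r) → q) = min(1, 1 − 0.710 + 0.000) = min(1, 0.290) = 0.290

0.290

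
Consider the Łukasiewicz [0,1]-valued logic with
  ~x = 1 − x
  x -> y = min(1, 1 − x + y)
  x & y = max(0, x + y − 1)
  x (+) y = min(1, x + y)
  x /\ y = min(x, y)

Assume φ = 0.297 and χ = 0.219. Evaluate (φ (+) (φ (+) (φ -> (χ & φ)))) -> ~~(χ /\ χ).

χ & φ = max(0, 0.219 + 0.297 − 1) = max(0, -0.484) = 0.000
φ -> (χ & φ) = min(1, 1 − 0.297 + 0.000) = min(1, 0.703) = 0.703
φ (+) (φ -> (χ & φ)) = min(1, 0.297 + 0.703) = min(1, 1.000) = 1.000
φ (+) (φ (+) (φ -> (χ & φ))) = min(1, 0.297 + 1.000) = min(1, 1.297) = 1.000
χ /\ χ = min(0.219, 0.219) = 0.219
~(χ /\ χ) = 1 − 0.219 = 0.781
~~(χ /\ χ) = 1 − 0.781 = 0.219
(φ (+) (φ (+) (φ -> (χ & φ)))) -> ~~(χ /\ χ) = min(1, 1 − 1.000 + 0.219) = min(1, 0.219) = 0.219

0.219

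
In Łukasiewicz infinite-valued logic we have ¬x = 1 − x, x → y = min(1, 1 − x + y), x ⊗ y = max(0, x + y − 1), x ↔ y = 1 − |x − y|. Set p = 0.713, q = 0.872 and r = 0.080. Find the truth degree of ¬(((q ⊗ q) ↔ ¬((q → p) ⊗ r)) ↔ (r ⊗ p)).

q ⊗ q = max(0, 0.872 + 0.872 − 1) = max(0, 0.744) = 0.744
q → p = min(1, 1 − 0.872 + 0.713) = min(1, 0.841) = 0.841
(q → p) ⊗ r = max(0, 0.841 + 0.080 − 1) = max(0, -0.079) = 0.000
¬((q → p) ⊗ r) = 1 − 0.000 = 1.000
(q ⊗ q) ↔ ¬((q → p) ⊗ r) = 1 − |0.744 − 1.000| = 1 − 0.256 = 0.744
r ⊗ p = max(0, 0.080 + 0.713 − 1) = max(0, -0.207) = 0.000
((q ⊗ q) ↔ ¬((q → p) ⊗ r)) ↔ (r ⊗ p) = 1 − |0.744 − 0.000| = 1 − 0.744 = 0.256
¬(((q ⊗ q) ↔ ¬((q → p) ⊗ r)) ↔ (r ⊗ p)) = 1 − 0.256 = 0.744

0.744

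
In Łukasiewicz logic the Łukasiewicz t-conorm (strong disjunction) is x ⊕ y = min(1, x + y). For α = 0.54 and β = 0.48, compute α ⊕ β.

1.00

α ⊕ β = min(1, 0.54 + 0.48) = min(1, 1.02) = 1.00
For comparison, the Gödel t-conorm max(x, y) would give 0.54.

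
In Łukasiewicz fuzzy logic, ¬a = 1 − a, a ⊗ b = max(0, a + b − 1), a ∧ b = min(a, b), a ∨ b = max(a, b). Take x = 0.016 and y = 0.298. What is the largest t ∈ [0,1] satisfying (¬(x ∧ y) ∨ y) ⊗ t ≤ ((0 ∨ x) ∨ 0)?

0.032

x ∧ y = min(0.016, 0.298) = 0.016
¬(x ∧ y) = 1 − 0.016 = 0.984
¬(x ∧ y) ∨ y = max(0.984, 0.298) = 0.984
So the left factor is ¬(x ∧ y) ∨ y = 0.984.
0 ∨ x = max(0.000, 0.016) = 0.016
(0 ∨ x) ∨ 0 = max(0.016, 0.000) = 0.016
So the right-hand bound is (0 ∨ x) ∨ 0 = 0.016.
The residuum of the Łukasiewicz t-norm gives the supremum: min(1, 1 − 0.984 + 0.016).
1 − 0.984 + 0.016 = 0.032, so t = min(1, 0.032) = 0.032.
Check: 0.984 ⊗ 0.032 = max(0, 0.016) = 0.016 ≤ 0.016.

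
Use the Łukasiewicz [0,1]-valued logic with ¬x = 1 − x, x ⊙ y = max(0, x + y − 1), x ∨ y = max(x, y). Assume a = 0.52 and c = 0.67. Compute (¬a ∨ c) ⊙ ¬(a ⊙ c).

¬a = 1 − 0.52 = 0.48
¬a ∨ c = max(0.48, 0.67) = 0.67
a ⊙ c = max(0, 0.52 + 0.67 − 1) = max(0, 0.19) = 0.19
¬(a ⊙ c) = 1 − 0.19 = 0.81
(¬a ∨ c) ⊙ ¬(a ⊙ c) = max(0, 0.67 + 0.81 − 1) = max(0, 0.48) = 0.48

0.48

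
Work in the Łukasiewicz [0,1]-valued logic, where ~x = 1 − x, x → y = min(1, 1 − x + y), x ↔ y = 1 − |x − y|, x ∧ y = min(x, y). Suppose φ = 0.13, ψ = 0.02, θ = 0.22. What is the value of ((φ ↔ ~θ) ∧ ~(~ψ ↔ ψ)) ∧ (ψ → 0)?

0.35

~θ = 1 − 0.22 = 0.78
φ ↔ ~θ = 1 − |0.13 − 0.78| = 1 − 0.65 = 0.35
~ψ = 1 − 0.02 = 0.98
~ψ ↔ ψ = 1 − |0.98 − 0.02| = 1 − 0.96 = 0.04
~(~ψ ↔ ψ) = 1 − 0.04 = 0.96
(φ ↔ ~θ) ∧ ~(~ψ ↔ ψ) = min(0.35, 0.96) = 0.35
ψ → 0 = min(1, 1 − 0.02 + 0.00) = min(1, 0.98) = 0.98
((φ ↔ ~θ) ∧ ~(~ψ ↔ ψ)) ∧ (ψ → 0) = min(0.35, 0.98) = 0.35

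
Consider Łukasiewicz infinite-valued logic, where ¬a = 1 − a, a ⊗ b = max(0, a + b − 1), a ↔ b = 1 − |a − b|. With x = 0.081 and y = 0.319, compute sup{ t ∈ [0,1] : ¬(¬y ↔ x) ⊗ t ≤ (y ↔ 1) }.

0.719

¬y = 1 − 0.319 = 0.681
¬y ↔ x = 1 − |0.681 − 0.081| = 1 − 0.600 = 0.400
¬(¬y ↔ x) = 1 − 0.400 = 0.600
So the left factor is ¬(¬y ↔ x) = 0.600.
y ↔ 1 = 1 − |0.319 − 1.000| = 1 − 0.681 = 0.319
So the right-hand bound is y ↔ 1 = 0.319.
The residuum of the Łukasiewicz t-norm gives the supremum: min(1, 1 − 0.600 + 0.319).
1 − 0.600 + 0.319 = 0.719, so t = min(1, 0.719) = 0.719.
Check: 0.600 ⊗ 0.719 = max(0, 0.319) = 0.319 ≤ 0.319.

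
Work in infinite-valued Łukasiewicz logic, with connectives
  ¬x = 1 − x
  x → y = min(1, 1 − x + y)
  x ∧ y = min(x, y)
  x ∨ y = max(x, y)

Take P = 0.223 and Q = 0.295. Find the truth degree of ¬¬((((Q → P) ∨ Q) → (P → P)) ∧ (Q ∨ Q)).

Q → P = min(1, 1 − 0.295 + 0.223) = min(1, 0.928) = 0.928
(Q → P) ∨ Q = max(0.928, 0.295) = 0.928
P → P = min(1, 1 − 0.223 + 0.223) = min(1, 1.000) = 1.000
((Q → P) ∨ Q) → (P → P) = min(1, 1 − 0.928 + 1.000) = min(1, 1.072) = 1.000
Q ∨ Q = max(0.295, 0.295) = 0.295
(((Q → P) ∨ Q) → (P → P)) ∧ (Q ∨ Q) = min(1.000, 0.295) = 0.295
¬((((Q → P) ∨ Q) → (P → P)) ∧ (Q ∨ Q)) = 1 − 0.295 = 0.705
¬¬((((Q → P) ∨ Q) → (P → P)) ∧ (Q ∨ Q)) = 1 − 0.705 = 0.295

0.295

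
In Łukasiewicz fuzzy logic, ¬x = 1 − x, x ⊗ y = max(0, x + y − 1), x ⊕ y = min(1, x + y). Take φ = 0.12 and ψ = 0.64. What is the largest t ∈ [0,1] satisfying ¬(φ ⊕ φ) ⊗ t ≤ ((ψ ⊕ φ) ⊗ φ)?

0.24

φ ⊕ φ = min(1, 0.12 + 0.12) = min(1, 0.24) = 0.24
¬(φ ⊕ φ) = 1 − 0.24 = 0.76
So the left factor is ¬(φ ⊕ φ) = 0.76.
ψ ⊕ φ = min(1, 0.64 + 0.12) = min(1, 0.76) = 0.76
(ψ ⊕ φ) ⊗ φ = max(0, 0.76 + 0.12 − 1) = max(0, -0.12) = 0.00
So the right-hand bound is (ψ ⊕ φ) ⊗ φ = 0.00.
The residuum of the Łukasiewicz t-norm gives the supremum: min(1, 1 − 0.76 + 0.00).
1 − 0.76 + 0.00 = 0.24, so t = min(1, 0.24) = 0.24.
Check: 0.76 ⊗ 0.24 = max(0, 0.00) = 0.00 ≤ 0.00.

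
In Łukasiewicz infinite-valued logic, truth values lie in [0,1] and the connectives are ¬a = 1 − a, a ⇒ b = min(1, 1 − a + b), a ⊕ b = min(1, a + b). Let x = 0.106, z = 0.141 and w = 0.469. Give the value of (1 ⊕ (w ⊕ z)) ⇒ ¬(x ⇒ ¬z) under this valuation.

w ⊕ z = min(1, 0.469 + 0.141) = min(1, 0.610) = 0.610
1 ⊕ (w ⊕ z) = min(1, 1.000 + 0.610) = min(1, 1.610) = 1.000
¬z = 1 − 0.141 = 0.859
x ⇒ ¬z = min(1, 1 − 0.106 + 0.859) = min(1, 1.753) = 1.000
¬(x ⇒ ¬z) = 1 − 1.000 = 0.000
(1 ⊕ (w ⊕ z)) ⇒ ¬(x ⇒ ¬z) = min(1, 1 − 1.000 + 0.000) = min(1, 0.000) = 0.000

0.000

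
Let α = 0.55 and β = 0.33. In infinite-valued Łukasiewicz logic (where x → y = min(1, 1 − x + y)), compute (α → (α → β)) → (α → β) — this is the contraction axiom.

0.78

α → β = min(1, 1 − 0.55 + 0.33) = min(1, 0.78) = 0.78
α → (α → β) = min(1, 1 − 0.55 + 0.78) = min(1, 1.23) = 1.00
(α → (α → β)) → (α → β) = min(1, 1 − 1.00 + 0.78) = min(1, 0.78) = 0.78
(The value 0.78 < 1 shows this instance is not satisfied; fails in Ł∞ (the t-norm is not idempotent).)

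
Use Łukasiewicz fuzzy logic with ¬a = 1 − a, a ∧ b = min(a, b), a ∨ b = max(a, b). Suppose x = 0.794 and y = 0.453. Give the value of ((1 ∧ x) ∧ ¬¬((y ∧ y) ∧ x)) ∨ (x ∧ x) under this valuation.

0.794

1 ∧ x = min(1.000, 0.794) = 0.794
y ∧ y = min(0.453, 0.453) = 0.453
(y ∧ y) ∧ x = min(0.453, 0.794) = 0.453
¬((y ∧ y) ∧ x) = 1 − 0.453 = 0.547
¬¬((y ∧ y) ∧ x) = 1 − 0.547 = 0.453
(1 ∧ x) ∧ ¬¬((y ∧ y) ∧ x) = min(0.794, 0.453) = 0.453
x ∧ x = min(0.794, 0.794) = 0.794
((1 ∧ x) ∧ ¬¬((y ∧ y) ∧ x)) ∨ (x ∧ x) = max(0.453, 0.794) = 0.794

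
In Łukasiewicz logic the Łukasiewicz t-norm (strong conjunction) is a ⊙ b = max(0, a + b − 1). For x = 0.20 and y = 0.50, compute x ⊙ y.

0.00

x ⊙ y = max(0, 0.20 + 0.50 − 1) = max(0, -0.30) = 0.00
For comparison, the Gödel (minimum) t-norm min(a, b) would give 0.20.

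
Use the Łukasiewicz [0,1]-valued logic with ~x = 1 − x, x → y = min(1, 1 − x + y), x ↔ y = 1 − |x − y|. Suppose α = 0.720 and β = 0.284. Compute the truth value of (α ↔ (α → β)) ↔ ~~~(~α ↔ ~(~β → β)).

0.308

α → β = min(1, 1 − 0.720 + 0.284) = min(1, 0.564) = 0.564
α ↔ (α → β) = 1 − |0.720 − 0.564| = 1 − 0.156 = 0.844
~α = 1 − 0.720 = 0.280
~β = 1 − 0.284 = 0.716
~β → β = min(1, 1 − 0.716 + 0.284) = min(1, 0.568) = 0.568
~(~β → β) = 1 − 0.568 = 0.432
~α ↔ ~(~β → β) = 1 − |0.280 − 0.432| = 1 − 0.152 = 0.848
~(~α ↔ ~(~β → β)) = 1 − 0.848 = 0.152
~~(~α ↔ ~(~β → β)) = 1 − 0.152 = 0.848
~~~(~α ↔ ~(~β → β)) = 1 − 0.848 = 0.152
(α ↔ (α → β)) ↔ ~~~(~α ↔ ~(~β → β)) = 1 − |0.844 − 0.152| = 1 − 0.692 = 0.308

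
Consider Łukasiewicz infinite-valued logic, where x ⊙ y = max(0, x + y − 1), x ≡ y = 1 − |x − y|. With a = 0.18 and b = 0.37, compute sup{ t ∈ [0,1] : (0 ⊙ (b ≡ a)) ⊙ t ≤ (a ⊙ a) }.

b ≡ a = 1 − |0.37 − 0.18| = 1 − 0.19 = 0.81
0 ⊙ (b ≡ a) = max(0, 0.00 + 0.81 − 1) = max(0, -0.19) = 0.00
So the left factor is 0 ⊙ (b ≡ a) = 0.00.
a ⊙ a = max(0, 0.18 + 0.18 − 1) = max(0, -0.64) = 0.00
So the right-hand bound is a ⊙ a = 0.00.
The residuum of the Łukasiewicz t-norm gives the supremum: min(1, 1 − 0.00 + 0.00).
1 − 0.00 + 0.00 = 1.00, so t = min(1, 1.00) = 1.00.
Check: 0.00 ⊙ 1.00 = max(0, 0.00) = 0.00 ≤ 0.00.

1.00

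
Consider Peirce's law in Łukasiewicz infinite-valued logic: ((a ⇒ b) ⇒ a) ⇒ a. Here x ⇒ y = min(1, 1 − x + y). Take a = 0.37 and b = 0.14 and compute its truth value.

0.77

a ⇒ b = min(1, 1 − 0.37 + 0.14) = min(1, 0.77) = 0.77
(a ⇒ b) ⇒ a = min(1, 1 − 0.77 + 0.37) = min(1, 0.60) = 0.60
((a ⇒ b) ⇒ a) ⇒ a = min(1, 1 − 0.60 + 0.37) = min(1, 0.77) = 0.77
(The value 0.77 < 1 shows this instance is not satisfied; not a Ł∞-tautology in general.)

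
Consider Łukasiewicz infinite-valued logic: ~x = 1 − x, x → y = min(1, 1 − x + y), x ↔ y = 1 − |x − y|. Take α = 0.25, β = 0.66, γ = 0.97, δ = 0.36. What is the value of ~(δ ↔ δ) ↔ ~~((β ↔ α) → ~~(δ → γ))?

0.00

δ ↔ δ = 1 − |0.36 − 0.36| = 1 − 0.00 = 1.00
~(δ ↔ δ) = 1 − 1.00 = 0.00
β ↔ α = 1 − |0.66 − 0.25| = 1 − 0.41 = 0.59
δ → γ = min(1, 1 − 0.36 + 0.97) = min(1, 1.61) = 1.00
~(δ → γ) = 1 − 1.00 = 0.00
~~(δ → γ) = 1 − 0.00 = 1.00
(β ↔ α) → ~~(δ → γ) = min(1, 1 − 0.59 + 1.00) = min(1, 1.41) = 1.00
~((β ↔ α) → ~~(δ → γ)) = 1 − 1.00 = 0.00
~~((β ↔ α) → ~~(δ → γ)) = 1 − 0.00 = 1.00
~(δ ↔ δ) ↔ ~~((β ↔ α) → ~~(δ → γ)) = 1 − |0.00 − 1.00| = 1 − 1.00 = 0.00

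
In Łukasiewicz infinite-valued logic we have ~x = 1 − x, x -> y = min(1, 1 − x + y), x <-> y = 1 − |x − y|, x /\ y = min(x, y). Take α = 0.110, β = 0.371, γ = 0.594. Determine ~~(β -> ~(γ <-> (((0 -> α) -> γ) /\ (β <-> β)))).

0 -> α = min(1, 1 − 0.000 + 0.110) = min(1, 1.110) = 1.000
(0 -> α) -> γ = min(1, 1 − 1.000 + 0.594) = min(1, 0.594) = 0.594
β <-> β = 1 − |0.371 − 0.371| = 1 − 0.000 = 1.000
((0 -> α) -> γ) /\ (β <-> β) = min(0.594, 1.000) = 0.594
γ <-> (((0 -> α) -> γ) /\ (β <-> β)) = 1 − |0.594 − 0.594| = 1 − 0.000 = 1.000
~(γ <-> (((0 -> α) -> γ) /\ (β <-> β))) = 1 − 1.000 = 0.000
β -> ~(γ <-> (((0 -> α) -> γ) /\ (β <-> β))) = min(1, 1 − 0.371 + 0.000) = min(1, 0.629) = 0.629
~(β -> ~(γ <-> (((0 -> α) -> γ) /\ (β <-> β)))) = 1 − 0.629 = 0.371
~~(β -> ~(γ <-> (((0 -> α) -> γ) /\ (β <-> β)))) = 1 − 0.371 = 0.629

0.629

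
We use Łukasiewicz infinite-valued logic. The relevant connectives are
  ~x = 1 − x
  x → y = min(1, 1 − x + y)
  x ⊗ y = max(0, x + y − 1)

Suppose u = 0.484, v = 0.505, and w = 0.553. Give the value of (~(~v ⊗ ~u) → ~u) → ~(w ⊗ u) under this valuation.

~v = 1 − 0.505 = 0.495
~u = 1 − 0.484 = 0.516
~v ⊗ ~u = max(0, 0.495 + 0.516 − 1) = max(0, 0.011) = 0.011
~(~v ⊗ ~u) = 1 − 0.011 = 0.989
~(~v ⊗ ~u) → ~u = min(1, 1 − 0.989 + 0.516) = min(1, 0.527) = 0.527
w ⊗ u = max(0, 0.553 + 0.484 − 1) = max(0, 0.037) = 0.037
~(w ⊗ u) = 1 − 0.037 = 0.963
(~(~v ⊗ ~u) → ~u) → ~(w ⊗ u) = min(1, 1 − 0.527 + 0.963) = min(1, 1.436) = 1.000

1.000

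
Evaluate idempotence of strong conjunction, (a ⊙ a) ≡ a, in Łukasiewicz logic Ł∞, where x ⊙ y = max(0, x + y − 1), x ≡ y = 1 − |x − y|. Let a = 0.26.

0.74

a ⊙ a = max(0, 0.26 + 0.26 − 1) = max(0, -0.48) = 0.00
(a ⊙ a) ≡ a = 1 − |0.00 − 0.26| = 1 − 0.26 = 0.74
(The value 0.74 < 1 shows this instance is not satisfied; fails in Ł∞ since a ⊗ a = max(0, 2a−1) ≠ a in general.)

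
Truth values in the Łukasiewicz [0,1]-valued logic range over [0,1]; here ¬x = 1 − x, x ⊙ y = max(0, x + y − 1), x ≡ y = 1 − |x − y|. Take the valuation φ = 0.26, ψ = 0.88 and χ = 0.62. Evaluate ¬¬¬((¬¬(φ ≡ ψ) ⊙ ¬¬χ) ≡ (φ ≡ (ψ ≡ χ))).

φ ≡ ψ = 1 − |0.26 − 0.88| = 1 − 0.62 = 0.38
¬(φ ≡ ψ) = 1 − 0.38 = 0.62
¬¬(φ ≡ ψ) = 1 − 0.62 = 0.38
¬χ = 1 − 0.62 = 0.38
¬¬χ = 1 − 0.38 = 0.62
¬¬(φ ≡ ψ) ⊙ ¬¬χ = max(0, 0.38 + 0.62 − 1) = max(0, 0.00) = 0.00
ψ ≡ χ = 1 − |0.88 − 0.62| = 1 − 0.26 = 0.74
φ ≡ (ψ ≡ χ) = 1 − |0.26 − 0.74| = 1 − 0.48 = 0.52
(¬¬(φ ≡ ψ) ⊙ ¬¬χ) ≡ (φ ≡ (ψ ≡ χ)) = 1 − |0.00 − 0.52| = 1 − 0.52 = 0.48
¬((¬¬(φ ≡ ψ) ⊙ ¬¬χ) ≡ (φ ≡ (ψ ≡ χ))) = 1 − 0.48 = 0.52
¬¬((¬¬(φ ≡ ψ) ⊙ ¬¬χ) ≡ (φ ≡ (ψ ≡ χ))) = 1 − 0.52 = 0.48
¬¬¬((¬¬(φ ≡ ψ) ⊙ ¬¬χ) ≡ (φ ≡ (ψ ≡ χ))) = 1 − 0.48 = 0.52

0.52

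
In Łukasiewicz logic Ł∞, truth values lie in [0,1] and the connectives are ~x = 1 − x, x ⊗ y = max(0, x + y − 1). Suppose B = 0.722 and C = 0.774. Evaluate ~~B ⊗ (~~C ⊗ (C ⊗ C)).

~B = 1 − 0.722 = 0.278
~~B = 1 − 0.278 = 0.722
~C = 1 − 0.774 = 0.226
~~C = 1 − 0.226 = 0.774
C ⊗ C = max(0, 0.774 + 0.774 − 1) = max(0, 0.548) = 0.548
~~C ⊗ (C ⊗ C) = max(0, 0.774 + 0.548 − 1) = max(0, 0.322) = 0.322
~~B ⊗ (~~C ⊗ (C ⊗ C)) = max(0, 0.722 + 0.322 − 1) = max(0, 0.044) = 0.044

0.044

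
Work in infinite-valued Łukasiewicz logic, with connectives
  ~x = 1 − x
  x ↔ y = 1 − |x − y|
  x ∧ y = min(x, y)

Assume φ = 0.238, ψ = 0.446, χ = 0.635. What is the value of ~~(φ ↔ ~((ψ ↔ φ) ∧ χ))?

ψ ↔ φ = 1 − |0.446 − 0.238| = 1 − 0.208 = 0.792
(ψ ↔ φ) ∧ χ = min(0.792, 0.635) = 0.635
~((ψ ↔ φ) ∧ χ) = 1 − 0.635 = 0.365
φ ↔ ~((ψ ↔ φ) ∧ χ) = 1 − |0.238 − 0.365| = 1 − 0.127 = 0.873
~(φ ↔ ~((ψ ↔ φ) ∧ χ)) = 1 − 0.873 = 0.127
~~(φ ↔ ~((ψ ↔ φ) ∧ χ)) = 1 − 0.127 = 0.873

0.873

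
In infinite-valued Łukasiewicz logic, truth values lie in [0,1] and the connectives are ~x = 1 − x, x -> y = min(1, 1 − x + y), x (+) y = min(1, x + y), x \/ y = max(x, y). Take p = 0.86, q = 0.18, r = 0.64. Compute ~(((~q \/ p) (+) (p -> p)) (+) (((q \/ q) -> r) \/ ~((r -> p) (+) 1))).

0.00

~q = 1 − 0.18 = 0.82
~q \/ p = max(0.82, 0.86) = 0.86
p -> p = min(1, 1 − 0.86 + 0.86) = min(1, 1.00) = 1.00
(~q \/ p) (+) (p -> p) = min(1, 0.86 + 1.00) = min(1, 1.86) = 1.00
q \/ q = max(0.18, 0.18) = 0.18
(q \/ q) -> r = min(1, 1 − 0.18 + 0.64) = min(1, 1.46) = 1.00
r -> p = min(1, 1 − 0.64 + 0.86) = min(1, 1.22) = 1.00
(r -> p) (+) 1 = min(1, 1.00 + 1.00) = min(1, 2.00) = 1.00
~((r -> p) (+) 1) = 1 − 1.00 = 0.00
((q \/ q) -> r) \/ ~((r -> p) (+) 1) = max(1.00, 0.00) = 1.00
((~q \/ p) (+) (p -> p)) (+) (((q \/ q) -> r) \/ ~((r -> p) (+) 1)) = min(1, 1.00 + 1.00) = min(1, 2.00) = 1.00
~(((~q \/ p) (+) (p -> p)) (+) (((q \/ q) -> r) \/ ~((r -> p) (+) 1))) = 1 − 1.00 = 0.00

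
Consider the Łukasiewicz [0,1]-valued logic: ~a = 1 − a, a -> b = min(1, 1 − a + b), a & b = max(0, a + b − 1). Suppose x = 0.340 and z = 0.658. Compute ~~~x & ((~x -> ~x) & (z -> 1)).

~x = 1 − 0.340 = 0.660
~~x = 1 − 0.660 = 0.340
~~~x = 1 − 0.340 = 0.660
~x -> ~x = min(1, 1 − 0.660 + 0.660) = min(1, 1.000) = 1.000
z -> 1 = min(1, 1 − 0.658 + 1.000) = min(1, 1.342) = 1.000
(~x -> ~x) & (z -> 1) = max(0, 1.000 + 1.000 − 1) = max(0, 1.000) = 1.000
~~~x & ((~x -> ~x) & (z -> 1)) = max(0, 0.660 + 1.000 − 1) = max(0, 0.660) = 0.660

0.660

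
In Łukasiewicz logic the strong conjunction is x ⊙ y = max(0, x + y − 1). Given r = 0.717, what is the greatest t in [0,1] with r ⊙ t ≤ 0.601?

0.884

The residuum of the Łukasiewicz t-norm gives the supremum: min(1, 1 − 0.717 + 0.601).
1 − 0.717 + 0.601 = 0.884, so t = min(1, 0.884) = 0.884.
Check: 0.717 ⊙ 0.884 = max(0, 0.601) = 0.601 ≤ 0.601.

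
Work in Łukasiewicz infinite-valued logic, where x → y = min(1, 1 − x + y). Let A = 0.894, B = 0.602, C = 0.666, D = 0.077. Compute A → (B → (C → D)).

0.915

C → D = min(1, 1 − 0.666 + 0.077) = min(1, 0.411) = 0.411
B → (C → D) = min(1, 1 − 0.602 + 0.411) = min(1, 0.809) = 0.809
A → (B → (C → D)) = min(1, 1 − 0.894 + 0.809) = min(1, 0.915) = 0.915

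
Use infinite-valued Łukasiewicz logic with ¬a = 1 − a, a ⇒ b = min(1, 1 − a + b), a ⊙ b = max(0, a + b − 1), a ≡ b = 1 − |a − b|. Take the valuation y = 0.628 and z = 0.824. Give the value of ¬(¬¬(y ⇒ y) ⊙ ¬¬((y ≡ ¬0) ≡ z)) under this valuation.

0.196

y ⇒ y = min(1, 1 − 0.628 + 0.628) = min(1, 1.000) = 1.000
¬(y ⇒ y) = 1 − 1.000 = 0.000
¬¬(y ⇒ y) = 1 − 0.000 = 1.000
¬0 = 1 − 0.000 = 1.000
y ≡ ¬0 = 1 − |0.628 − 1.000| = 1 − 0.372 = 0.628
(y ≡ ¬0) ≡ z = 1 − |0.628 − 0.824| = 1 − 0.196 = 0.804
¬((y ≡ ¬0) ≡ z) = 1 − 0.804 = 0.196
¬¬((y ≡ ¬0) ≡ z) = 1 − 0.196 = 0.804
¬¬(y ⇒ y) ⊙ ¬¬((y ≡ ¬0) ≡ z) = max(0, 1.000 + 0.804 − 1) = max(0, 0.804) = 0.804
¬(¬¬(y ⇒ y) ⊙ ¬¬((y ≡ ¬0) ≡ z)) = 1 − 0.804 = 0.196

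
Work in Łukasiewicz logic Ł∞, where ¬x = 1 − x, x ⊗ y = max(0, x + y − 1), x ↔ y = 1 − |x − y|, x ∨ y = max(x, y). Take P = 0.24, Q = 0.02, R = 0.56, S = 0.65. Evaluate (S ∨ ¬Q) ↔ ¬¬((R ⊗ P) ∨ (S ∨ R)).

0.67

¬Q = 1 − 0.02 = 0.98
S ∨ ¬Q = max(0.65, 0.98) = 0.98
R ⊗ P = max(0, 0.56 + 0.24 − 1) = max(0, -0.20) = 0.00
S ∨ R = max(0.65, 0.56) = 0.65
(R ⊗ P) ∨ (S ∨ R) = max(0.00, 0.65) = 0.65
¬((R ⊗ P) ∨ (S ∨ R)) = 1 − 0.65 = 0.35
¬¬((R ⊗ P) ∨ (S ∨ R)) = 1 − 0.35 = 0.65
(S ∨ ¬Q) ↔ ¬¬((R ⊗ P) ∨ (S ∨ R)) = 1 − |0.98 − 0.65| = 1 − 0.33 = 0.67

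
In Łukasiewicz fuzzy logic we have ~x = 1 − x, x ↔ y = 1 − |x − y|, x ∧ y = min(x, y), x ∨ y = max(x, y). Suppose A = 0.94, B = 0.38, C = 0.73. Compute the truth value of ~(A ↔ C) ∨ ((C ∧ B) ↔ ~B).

A ↔ C = 1 − |0.94 − 0.73| = 1 − 0.21 = 0.79
~(A ↔ C) = 1 − 0.79 = 0.21
C ∧ B = min(0.73, 0.38) = 0.38
~B = 1 − 0.38 = 0.62
(C ∧ B) ↔ ~B = 1 − |0.38 − 0.62| = 1 − 0.24 = 0.76
~(A ↔ C) ∨ ((C ∧ B) ↔ ~B) = max(0.21, 0.76) = 0.76

0.76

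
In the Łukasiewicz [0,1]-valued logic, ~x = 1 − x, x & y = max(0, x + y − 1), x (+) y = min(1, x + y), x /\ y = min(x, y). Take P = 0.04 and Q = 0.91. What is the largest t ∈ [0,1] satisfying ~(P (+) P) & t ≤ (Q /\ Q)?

0.99

P (+) P = min(1, 0.04 + 0.04) = min(1, 0.08) = 0.08
~(P (+) P) = 1 − 0.08 = 0.92
So the left factor is ~(P (+) P) = 0.92.
Q /\ Q = min(0.91, 0.91) = 0.91
So the right-hand bound is Q /\ Q = 0.91.
The residuum of the Łukasiewicz t-norm gives the supremum: min(1, 1 − 0.92 + 0.91).
1 − 0.92 + 0.91 = 0.99, so t = min(1, 0.99) = 0.99.
Check: 0.92 & 0.99 = max(0, 0.91) = 0.91 ≤ 0.91.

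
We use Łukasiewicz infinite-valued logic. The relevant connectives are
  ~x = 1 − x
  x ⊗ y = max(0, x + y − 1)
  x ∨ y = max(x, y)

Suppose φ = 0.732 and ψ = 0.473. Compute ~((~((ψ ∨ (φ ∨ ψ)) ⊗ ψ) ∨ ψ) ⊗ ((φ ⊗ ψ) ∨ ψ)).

φ ∨ ψ = max(0.732, 0.473) = 0.732
ψ ∨ (φ ∨ ψ) = max(0.473, 0.732) = 0.732
(ψ ∨ (φ ∨ ψ)) ⊗ ψ = max(0, 0.732 + 0.473 − 1) = max(0, 0.205) = 0.205
~((ψ ∨ (φ ∨ ψ)) ⊗ ψ) = 1 − 0.205 = 0.795
~((ψ ∨ (φ ∨ ψ)) ⊗ ψ) ∨ ψ = max(0.795, 0.473) = 0.795
φ ⊗ ψ = max(0, 0.732 + 0.473 − 1) = max(0, 0.205) = 0.205
(φ ⊗ ψ) ∨ ψ = max(0.205, 0.473) = 0.473
(~((ψ ∨ (φ ∨ ψ)) ⊗ ψ) ∨ ψ) ⊗ ((φ ⊗ ψ) ∨ ψ) = max(0, 0.795 + 0.473 − 1) = max(0, 0.268) = 0.268
~((~((ψ ∨ (φ ∨ ψ)) ⊗ ψ) ∨ ψ) ⊗ ((φ ⊗ ψ) ∨ ψ)) = 1 − 0.268 = 0.732

0.732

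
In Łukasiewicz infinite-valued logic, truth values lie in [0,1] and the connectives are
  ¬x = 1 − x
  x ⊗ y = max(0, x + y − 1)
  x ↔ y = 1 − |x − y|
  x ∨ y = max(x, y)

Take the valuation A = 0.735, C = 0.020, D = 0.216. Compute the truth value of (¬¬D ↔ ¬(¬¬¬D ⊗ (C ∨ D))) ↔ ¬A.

¬D = 1 − 0.216 = 0.784
¬¬D = 1 − 0.784 = 0.216
¬¬¬D = 1 − 0.216 = 0.784
C ∨ D = max(0.020, 0.216) = 0.216
¬¬¬D ⊗ (C ∨ D) = max(0, 0.784 + 0.216 − 1) = max(0, 0.000) = 0.000
¬(¬¬¬D ⊗ (C ∨ D)) = 1 − 0.000 = 1.000
¬¬D ↔ ¬(¬¬¬D ⊗ (C ∨ D)) = 1 − |0.216 − 1.000| = 1 − 0.784 = 0.216
¬A = 1 − 0.735 = 0.265
(¬¬D ↔ ¬(¬¬¬D ⊗ (C ∨ D))) ↔ ¬A = 1 − |0.216 − 0.265| = 1 − 0.049 = 0.951

0.951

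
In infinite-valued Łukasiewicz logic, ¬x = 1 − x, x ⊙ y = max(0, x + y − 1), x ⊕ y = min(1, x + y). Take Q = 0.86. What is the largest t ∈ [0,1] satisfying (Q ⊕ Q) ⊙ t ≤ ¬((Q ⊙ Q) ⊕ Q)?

0.00

Q ⊕ Q = min(1, 0.86 + 0.86) = min(1, 1.72) = 1.00
So the left factor is Q ⊕ Q = 1.00.
Q ⊙ Q = max(0, 0.86 + 0.86 − 1) = max(0, 0.72) = 0.72
(Q ⊙ Q) ⊕ Q = min(1, 0.72 + 0.86) = min(1, 1.58) = 1.00
¬((Q ⊙ Q) ⊕ Q) = 1 − 1.00 = 0.00
So the right-hand bound is ¬((Q ⊙ Q) ⊕ Q) = 0.00.
The residuum of the Łukasiewicz t-norm gives the supremum: min(1, 1 − 1.00 + 0.00).
1 − 1.00 + 0.00 = 0.00, so t = min(1, 0.00) = 0.00.
Check: 1.00 ⊙ 0.00 = max(0, 0.00) = 0.00 ≤ 0.00.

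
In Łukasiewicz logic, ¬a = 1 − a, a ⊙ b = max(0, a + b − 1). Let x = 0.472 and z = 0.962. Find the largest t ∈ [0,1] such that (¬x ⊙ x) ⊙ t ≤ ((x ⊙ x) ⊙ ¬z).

1.000

¬x = 1 − 0.472 = 0.528
¬x ⊙ x = max(0, 0.528 + 0.472 − 1) = max(0, 0.000) = 0.000
So the left factor is ¬x ⊙ x = 0.000.
x ⊙ x = max(0, 0.472 + 0.472 − 1) = max(0, -0.056) = 0.000
¬z = 1 − 0.962 = 0.038
(x ⊙ x) ⊙ ¬z = max(0, 0.000 + 0.038 − 1) = max(0, -0.962) = 0.000
So the right-hand bound is (x ⊙ x) ⊙ ¬z = 0.000.
The residuum of the Łukasiewicz t-norm gives the supremum: min(1, 1 − 0.000 + 0.000).
1 − 0.000 + 0.000 = 1.000, so t = min(1, 1.000) = 1.000.
Check: 0.000 ⊙ 1.000 = max(0, 0.000) = 0.000 ≤ 0.000.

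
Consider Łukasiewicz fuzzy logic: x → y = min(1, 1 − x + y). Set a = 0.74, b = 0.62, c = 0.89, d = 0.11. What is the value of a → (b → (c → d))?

c → d = min(1, 1 − 0.89 + 0.11) = min(1, 0.22) = 0.22
b → (c → d) = min(1, 1 − 0.62 + 0.22) = min(1, 0.60) = 0.60
a → (b → (c → d)) = min(1, 1 − 0.74 + 0.60) = min(1, 0.86) = 0.86

0.86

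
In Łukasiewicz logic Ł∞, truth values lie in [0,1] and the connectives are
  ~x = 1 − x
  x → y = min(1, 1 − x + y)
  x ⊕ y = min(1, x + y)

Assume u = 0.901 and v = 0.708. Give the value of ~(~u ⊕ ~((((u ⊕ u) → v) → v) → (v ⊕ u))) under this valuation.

~u = 1 − 0.901 = 0.099
u ⊕ u = min(1, 0.901 + 0.901) = min(1, 1.802) = 1.000
(u ⊕ u) → v = min(1, 1 − 1.000 + 0.708) = min(1, 0.708) = 0.708
((u ⊕ u) → v) → v = min(1, 1 − 0.708 + 0.708) = min(1, 1.000) = 1.000
v ⊕ u = min(1, 0.708 + 0.901) = min(1, 1.609) = 1.000
(((u ⊕ u) → v) → v) → (v ⊕ u) = min(1, 1 − 1.000 + 1.000) = min(1, 1.000) = 1.000
~((((u ⊕ u) → v) → v) → (v ⊕ u)) = 1 − 1.000 = 0.000
~u ⊕ ~((((u ⊕ u) → v) → v) → (v ⊕ u)) = min(1, 0.099 + 0.000) = min(1, 0.099) = 0.099
~(~u ⊕ ~((((u ⊕ u) → v) → v) → (v ⊕ u))) = 1 − 0.099 = 0.901

0.901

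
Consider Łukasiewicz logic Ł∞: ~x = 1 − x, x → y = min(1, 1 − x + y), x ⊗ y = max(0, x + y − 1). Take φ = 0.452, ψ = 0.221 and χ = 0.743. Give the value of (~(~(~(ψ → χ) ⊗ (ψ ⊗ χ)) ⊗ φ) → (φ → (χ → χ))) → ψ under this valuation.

ψ → χ = min(1, 1 − 0.221 + 0.743) = min(1, 1.522) = 1.000
~(ψ → χ) = 1 − 1.000 = 0.000
ψ ⊗ χ = max(0, 0.221 + 0.743 − 1) = max(0, -0.036) = 0.000
~(ψ → χ) ⊗ (ψ ⊗ χ) = max(0, 0.000 + 0.000 − 1) = max(0, -1.000) = 0.000
~(~(ψ → χ) ⊗ (ψ ⊗ χ)) = 1 − 0.000 = 1.000
~(~(ψ → χ) ⊗ (ψ ⊗ χ)) ⊗ φ = max(0, 1.000 + 0.452 − 1) = max(0, 0.452) = 0.452
~(~(~(ψ → χ) ⊗ (ψ ⊗ χ)) ⊗ φ) = 1 − 0.452 = 0.548
χ → χ = min(1, 1 − 0.743 + 0.743) = min(1, 1.000) = 1.000
φ → (χ → χ) = min(1, 1 − 0.452 + 1.000) = min(1, 1.548) = 1.000
~(~(~(ψ → χ) ⊗ (ψ ⊗ χ)) ⊗ φ) → (φ → (χ → χ)) = min(1, 1 − 0.548 + 1.000) = min(1, 1.452) = 1.000
(~(~(~(ψ → χ) ⊗ (ψ ⊗ χ)) ⊗ φ) → (φ → (χ → χ))) → ψ = min(1, 1 − 1.000 + 0.221) = min(1, 0.221) = 0.221

0.221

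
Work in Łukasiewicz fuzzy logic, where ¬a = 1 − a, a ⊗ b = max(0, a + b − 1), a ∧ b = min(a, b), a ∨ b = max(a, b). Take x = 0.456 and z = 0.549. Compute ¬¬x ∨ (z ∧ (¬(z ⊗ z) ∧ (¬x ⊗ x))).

0.456

¬x = 1 − 0.456 = 0.544
¬¬x = 1 − 0.544 = 0.456
z ⊗ z = max(0, 0.549 + 0.549 − 1) = max(0, 0.098) = 0.098
¬(z ⊗ z) = 1 − 0.098 = 0.902
¬x ⊗ x = max(0, 0.544 + 0.456 − 1) = max(0, 0.000) = 0.000
¬(z ⊗ z) ∧ (¬x ⊗ x) = min(0.902, 0.000) = 0.000
z ∧ (¬(z ⊗ z) ∧ (¬x ⊗ x)) = min(0.549, 0.000) = 0.000
¬¬x ∨ (z ∧ (¬(z ⊗ z) ∧ (¬x ⊗ x))) = max(0.456, 0.000) = 0.456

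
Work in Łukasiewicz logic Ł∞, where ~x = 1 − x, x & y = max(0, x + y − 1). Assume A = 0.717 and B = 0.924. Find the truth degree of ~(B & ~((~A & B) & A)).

~A = 1 − 0.717 = 0.283
~A & B = max(0, 0.283 + 0.924 − 1) = max(0, 0.207) = 0.207
(~A & B) & A = max(0, 0.207 + 0.717 − 1) = max(0, -0.076) = 0.000
~((~A & B) & A) = 1 − 0.000 = 1.000
B & ~((~A & B) & A) = max(0, 0.924 + 1.000 − 1) = max(0, 0.924) = 0.924
~(B & ~((~A & B) & A)) = 1 − 0.924 = 0.076

0.076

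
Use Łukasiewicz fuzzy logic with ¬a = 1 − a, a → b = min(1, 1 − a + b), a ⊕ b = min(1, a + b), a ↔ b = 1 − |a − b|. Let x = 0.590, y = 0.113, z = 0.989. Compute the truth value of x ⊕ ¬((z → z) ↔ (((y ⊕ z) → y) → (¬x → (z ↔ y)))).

0.590

z → z = min(1, 1 − 0.989 + 0.989) = min(1, 1.000) = 1.000
y ⊕ z = min(1, 0.113 + 0.989) = min(1, 1.102) = 1.000
(y ⊕ z) → y = min(1, 1 − 1.000 + 0.113) = min(1, 0.113) = 0.113
¬x = 1 − 0.590 = 0.410
z ↔ y = 1 − |0.989 − 0.113| = 1 − 0.876 = 0.124
¬x → (z ↔ y) = min(1, 1 − 0.410 + 0.124) = min(1, 0.714) = 0.714
((y ⊕ z) → y) → (¬x → (z ↔ y)) = min(1, 1 − 0.113 + 0.714) = min(1, 1.601) = 1.000
(z → z) ↔ (((y ⊕ z) → y) → (¬x → (z ↔ y))) = 1 − |1.000 − 1.000| = 1 − 0.000 = 1.000
¬((z → z) ↔ (((y ⊕ z) → y) → (¬x → (z ↔ y)))) = 1 − 1.000 = 0.000
x ⊕ ¬((z → z) ↔ (((y ⊕ z) → y) → (¬x → (z ↔ y)))) = min(1, 0.590 + 0.000) = min(1, 0.590) = 0.590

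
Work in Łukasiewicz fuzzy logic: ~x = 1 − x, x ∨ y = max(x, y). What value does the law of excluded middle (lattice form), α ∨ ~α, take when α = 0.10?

~α = 1 − 0.10 = 0.90
α ∨ ~α = max(0.10, 0.90) = 0.90
(The value 0.90 < 1 shows this instance is not satisfied; not a Ł∞-tautology — its value is max(a, 1−a).)

0.90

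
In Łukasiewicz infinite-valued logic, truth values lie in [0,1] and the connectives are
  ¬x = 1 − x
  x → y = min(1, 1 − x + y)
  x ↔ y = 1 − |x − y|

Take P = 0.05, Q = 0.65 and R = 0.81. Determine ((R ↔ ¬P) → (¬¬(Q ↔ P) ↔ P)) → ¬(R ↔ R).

¬P = 1 − 0.05 = 0.95
R ↔ ¬P = 1 − |0.81 − 0.95| = 1 − 0.14 = 0.86
Q ↔ P = 1 − |0.65 − 0.05| = 1 − 0.60 = 0.40
¬(Q ↔ P) = 1 − 0.40 = 0.60
¬¬(Q ↔ P) = 1 − 0.60 = 0.40
¬¬(Q ↔ P) ↔ P = 1 − |0.40 − 0.05| = 1 − 0.35 = 0.65
(R ↔ ¬P) → (¬¬(Q ↔ P) ↔ P) = min(1, 1 − 0.86 + 0.65) = min(1, 0.79) = 0.79
R ↔ R = 1 − |0.81 − 0.81| = 1 − 0.00 = 1.00
¬(R ↔ R) = 1 − 1.00 = 0.00
((R ↔ ¬P) → (¬¬(Q ↔ P) ↔ P)) → ¬(R ↔ R) = min(1, 1 − 0.79 + 0.00) = min(1, 0.21) = 0.21

0.21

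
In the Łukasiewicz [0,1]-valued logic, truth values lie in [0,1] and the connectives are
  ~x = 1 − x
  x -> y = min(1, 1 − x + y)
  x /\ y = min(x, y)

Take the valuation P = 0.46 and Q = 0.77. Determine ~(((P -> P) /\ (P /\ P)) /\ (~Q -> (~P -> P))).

P -> P = min(1, 1 − 0.46 + 0.46) = min(1, 1.00) = 1.00
P /\ P = min(0.46, 0.46) = 0.46
(P -> P) /\ (P /\ P) = min(1.00, 0.46) = 0.46
~Q = 1 − 0.77 = 0.23
~P = 1 − 0.46 = 0.54
~P -> P = min(1, 1 − 0.54 + 0.46) = min(1, 0.92) = 0.92
~Q -> (~P -> P) = min(1, 1 − 0.23 + 0.92) = min(1, 1.69) = 1.00
((P -> P) /\ (P /\ P)) /\ (~Q -> (~P -> P)) = min(0.46, 1.00) = 0.46
~(((P -> P) /\ (P /\ P)) /\ (~Q -> (~P -> P))) = 1 − 0.46 = 0.54

0.54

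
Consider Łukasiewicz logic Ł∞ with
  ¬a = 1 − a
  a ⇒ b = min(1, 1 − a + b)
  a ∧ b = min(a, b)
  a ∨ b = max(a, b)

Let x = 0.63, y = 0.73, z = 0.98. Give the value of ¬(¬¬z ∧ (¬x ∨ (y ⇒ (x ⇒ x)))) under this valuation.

0.02

¬z = 1 − 0.98 = 0.02
¬¬z = 1 − 0.02 = 0.98
¬x = 1 − 0.63 = 0.37
x ⇒ x = min(1, 1 − 0.63 + 0.63) = min(1, 1.00) = 1.00
y ⇒ (x ⇒ x) = min(1, 1 − 0.73 + 1.00) = min(1, 1.27) = 1.00
¬x ∨ (y ⇒ (x ⇒ x)) = max(0.37, 1.00) = 1.00
¬¬z ∧ (¬x ∨ (y ⇒ (x ⇒ x))) = min(0.98, 1.00) = 0.98
¬(¬¬z ∧ (¬x ∨ (y ⇒ (x ⇒ x)))) = 1 − 0.98 = 0.02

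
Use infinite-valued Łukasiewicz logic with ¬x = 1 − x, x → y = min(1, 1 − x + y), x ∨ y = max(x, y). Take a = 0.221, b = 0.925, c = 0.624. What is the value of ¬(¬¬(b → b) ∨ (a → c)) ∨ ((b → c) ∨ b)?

b → b = min(1, 1 − 0.925 + 0.925) = min(1, 1.000) = 1.000
¬(b → b) = 1 − 1.000 = 0.000
¬¬(b → b) = 1 − 0.000 = 1.000
a → c = min(1, 1 − 0.221 + 0.624) = min(1, 1.403) = 1.000
¬¬(b → b) ∨ (a → c) = max(1.000, 1.000) = 1.000
¬(¬¬(b → b) ∨ (a → c)) = 1 − 1.000 = 0.000
b → c = min(1, 1 − 0.925 + 0.624) = min(1, 0.699) = 0.699
(b → c) ∨ b = max(0.699, 0.925) = 0.925
¬(¬¬(b → b) ∨ (a → c)) ∨ ((b → c) ∨ b) = max(0.000, 0.925) = 0.925

0.925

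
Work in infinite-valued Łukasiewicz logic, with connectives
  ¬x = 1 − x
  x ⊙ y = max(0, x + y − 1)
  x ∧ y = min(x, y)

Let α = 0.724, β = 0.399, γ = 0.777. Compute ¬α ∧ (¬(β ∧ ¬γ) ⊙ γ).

0.276

¬α = 1 − 0.724 = 0.276
¬γ = 1 − 0.777 = 0.223
β ∧ ¬γ = min(0.399, 0.223) = 0.223
¬(β ∧ ¬γ) = 1 − 0.223 = 0.777
¬(β ∧ ¬γ) ⊙ γ = max(0, 0.777 + 0.777 − 1) = max(0, 0.554) = 0.554
¬α ∧ (¬(β ∧ ¬γ) ⊙ γ) = min(0.276, 0.554) = 0.276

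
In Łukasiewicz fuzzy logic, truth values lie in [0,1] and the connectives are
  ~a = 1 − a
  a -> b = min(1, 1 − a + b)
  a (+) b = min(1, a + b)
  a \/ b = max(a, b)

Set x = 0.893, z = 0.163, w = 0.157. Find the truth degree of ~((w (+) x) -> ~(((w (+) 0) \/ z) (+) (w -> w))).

w (+) x = min(1, 0.157 + 0.893) = min(1, 1.050) = 1.000
w (+) 0 = min(1, 0.157 + 0.000) = min(1, 0.157) = 0.157
(w (+) 0) \/ z = max(0.157, 0.163) = 0.163
w -> w = min(1, 1 − 0.157 + 0.157) = min(1, 1.000) = 1.000
((w (+) 0) \/ z) (+) (w -> w) = min(1, 0.163 + 1.000) = min(1, 1.163) = 1.000
~(((w (+) 0) \/ z) (+) (w -> w)) = 1 − 1.000 = 0.000
(w (+) x) -> ~(((w (+) 0) \/ z) (+) (w -> w)) = min(1, 1 − 1.000 + 0.000) = min(1, 0.000) = 0.000
~((w (+) x) -> ~(((w (+) 0) \/ z) (+) (w -> w))) = 1 − 0.000 = 1.000

1.000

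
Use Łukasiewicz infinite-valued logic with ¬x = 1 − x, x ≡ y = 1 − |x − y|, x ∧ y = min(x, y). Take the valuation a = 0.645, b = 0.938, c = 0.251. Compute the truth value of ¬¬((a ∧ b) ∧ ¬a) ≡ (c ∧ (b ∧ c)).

0.896

a ∧ b = min(0.645, 0.938) = 0.645
¬a = 1 − 0.645 = 0.355
(a ∧ b) ∧ ¬a = min(0.645, 0.355) = 0.355
¬((a ∧ b) ∧ ¬a) = 1 − 0.355 = 0.645
¬¬((a ∧ b) ∧ ¬a) = 1 − 0.645 = 0.355
b ∧ c = min(0.938, 0.251) = 0.251
c ∧ (b ∧ c) = min(0.251, 0.251) = 0.251
¬¬((a ∧ b) ∧ ¬a) ≡ (c ∧ (b ∧ c)) = 1 − |0.355 − 0.251| = 1 − 0.104 = 0.896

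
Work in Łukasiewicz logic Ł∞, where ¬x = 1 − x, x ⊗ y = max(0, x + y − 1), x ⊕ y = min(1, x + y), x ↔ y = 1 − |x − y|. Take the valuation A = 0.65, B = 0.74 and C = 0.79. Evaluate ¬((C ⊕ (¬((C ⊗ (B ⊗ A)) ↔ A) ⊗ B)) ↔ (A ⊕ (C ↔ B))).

0.00

B ⊗ A = max(0, 0.74 + 0.65 − 1) = max(0, 0.39) = 0.39
C ⊗ (B ⊗ A) = max(0, 0.79 + 0.39 − 1) = max(0, 0.18) = 0.18
(C ⊗ (B ⊗ A)) ↔ A = 1 − |0.18 − 0.65| = 1 − 0.47 = 0.53
¬((C ⊗ (B ⊗ A)) ↔ A) = 1 − 0.53 = 0.47
¬((C ⊗ (B ⊗ A)) ↔ A) ⊗ B = max(0, 0.47 + 0.74 − 1) = max(0, 0.21) = 0.21
C ⊕ (¬((C ⊗ (B ⊗ A)) ↔ A) ⊗ B) = min(1, 0.79 + 0.21) = min(1, 1.00) = 1.00
C ↔ B = 1 − |0.79 − 0.74| = 1 − 0.05 = 0.95
A ⊕ (C ↔ B) = min(1, 0.65 + 0.95) = min(1, 1.60) = 1.00
(C ⊕ (¬((C ⊗ (B ⊗ A)) ↔ A) ⊗ B)) ↔ (A ⊕ (C ↔ B)) = 1 − |1.00 − 1.00| = 1 − 0.00 = 1.00
¬((C ⊕ (¬((C ⊗ (B ⊗ A)) ↔ A) ⊗ B)) ↔ (A ⊕ (C ↔ B))) = 1 − 1.00 = 0.00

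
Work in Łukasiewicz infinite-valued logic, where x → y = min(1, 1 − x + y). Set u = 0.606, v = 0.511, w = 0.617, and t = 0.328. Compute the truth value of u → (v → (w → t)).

1.000

w → t = min(1, 1 − 0.617 + 0.328) = min(1, 0.711) = 0.711
v → (w → t) = min(1, 1 − 0.511 + 0.711) = min(1, 1.200) = 1.000
u → (v → (w → t)) = min(1, 1 − 0.606 + 1.000) = min(1, 1.394) = 1.000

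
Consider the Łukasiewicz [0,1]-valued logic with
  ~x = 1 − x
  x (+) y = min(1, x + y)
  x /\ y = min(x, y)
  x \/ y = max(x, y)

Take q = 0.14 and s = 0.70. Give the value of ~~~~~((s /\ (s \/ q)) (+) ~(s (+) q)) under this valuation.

s \/ q = max(0.70, 0.14) = 0.70
s /\ (s \/ q) = min(0.70, 0.70) = 0.70
s (+) q = min(1, 0.70 + 0.14) = min(1, 0.84) = 0.84
~(s (+) q) = 1 − 0.84 = 0.16
(s /\ (s \/ q)) (+) ~(s (+) q) = min(1, 0.70 + 0.16) = min(1, 0.86) = 0.86
~((s /\ (s \/ q)) (+) ~(s (+) q)) = 1 − 0.86 = 0.14
~~((s /\ (s \/ q)) (+) ~(s (+) q)) = 1 − 0.14 = 0.86
~~~((s /\ (s \/ q)) (+) ~(s (+) q)) = 1 − 0.86 = 0.14
~~~~((s /\ (s \/ q)) (+) ~(s (+) q)) = 1 − 0.14 = 0.86
~~~~~((s /\ (s \/ q)) (+) ~(s (+) q)) = 1 − 0.86 = 0.14

0.14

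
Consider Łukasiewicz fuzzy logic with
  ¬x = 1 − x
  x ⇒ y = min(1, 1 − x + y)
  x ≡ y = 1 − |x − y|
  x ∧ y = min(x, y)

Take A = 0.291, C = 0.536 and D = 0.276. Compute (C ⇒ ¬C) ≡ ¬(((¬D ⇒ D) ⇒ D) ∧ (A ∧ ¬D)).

¬C = 1 − 0.536 = 0.464
C ⇒ ¬C = min(1, 1 − 0.536 + 0.464) = min(1, 0.928) = 0.928
¬D = 1 − 0.276 = 0.724
¬D ⇒ D = min(1, 1 − 0.724 + 0.276) = min(1, 0.552) = 0.552
(¬D ⇒ D) ⇒ D = min(1, 1 − 0.552 + 0.276) = min(1, 0.724) = 0.724
A ∧ ¬D = min(0.291, 0.724) = 0.291
((¬D ⇒ D) ⇒ D) ∧ (A ∧ ¬D) = min(0.724, 0.291) = 0.291
¬(((¬D ⇒ D) ⇒ D) ∧ (A ∧ ¬D)) = 1 − 0.291 = 0.709
(C ⇒ ¬C) ≡ ¬(((¬D ⇒ D) ⇒ D) ∧ (A ∧ ¬D)) = 1 − |0.928 − 0.709| = 1 − 0.219 = 0.781

0.781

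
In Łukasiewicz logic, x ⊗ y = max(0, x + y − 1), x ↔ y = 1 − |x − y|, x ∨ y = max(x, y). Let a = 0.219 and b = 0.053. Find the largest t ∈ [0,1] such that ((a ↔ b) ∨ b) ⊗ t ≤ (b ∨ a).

a ↔ b = 1 − |0.219 − 0.053| = 1 − 0.166 = 0.834
(a ↔ b) ∨ b = max(0.834, 0.053) = 0.834
So the left factor is (a ↔ b) ∨ b = 0.834.
b ∨ a = max(0.053, 0.219) = 0.219
So the right-hand bound is b ∨ a = 0.219.
The residuum of the Łukasiewicz t-norm gives the supremum: min(1, 1 − 0.834 + 0.219).
1 − 0.834 + 0.219 = 0.385, so t = min(1, 0.385) = 0.385.
Check: 0.834 ⊗ 0.385 = max(0, 0.219) = 0.219 ≤ 0.219.

0.385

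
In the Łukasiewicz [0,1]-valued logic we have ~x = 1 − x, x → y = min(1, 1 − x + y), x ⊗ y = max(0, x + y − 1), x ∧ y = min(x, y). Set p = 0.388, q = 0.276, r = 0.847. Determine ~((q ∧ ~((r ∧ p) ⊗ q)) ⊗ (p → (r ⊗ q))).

0.989

r ∧ p = min(0.847, 0.388) = 0.388
(r ∧ p) ⊗ q = max(0, 0.388 + 0.276 − 1) = max(0, -0.336) = 0.000
~((r ∧ p) ⊗ q) = 1 − 0.000 = 1.000
q ∧ ~((r ∧ p) ⊗ q) = min(0.276, 1.000) = 0.276
r ⊗ q = max(0, 0.847 + 0.276 − 1) = max(0, 0.123) = 0.123
p → (r ⊗ q) = min(1, 1 − 0.388 + 0.123) = min(1, 0.735) = 0.735
(q ∧ ~((r ∧ p) ⊗ q)) ⊗ (p → (r ⊗ q)) = max(0, 0.276 + 0.735 − 1) = max(0, 0.011) = 0.011
~((q ∧ ~((r ∧ p) ⊗ q)) ⊗ (p → (r ⊗ q))) = 1 − 0.011 = 0.989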